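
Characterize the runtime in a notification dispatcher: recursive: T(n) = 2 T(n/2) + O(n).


Reasoning: master theorem case 2 (merge-sort recurrence)
Complexity: O(n log n)

O(n log n)


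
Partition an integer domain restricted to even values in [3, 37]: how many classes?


Constraint: even integers in [3, 37]
Class 1: x < 3 — out-of-range invalid
Class 2: x in [3,37] but odd — wrong type invalid
Class 3: x in [3,37] and even — valid
Class 4: x > 37 — out-of-range invalid
Total equivalence classes: 4

4 equivalence classes


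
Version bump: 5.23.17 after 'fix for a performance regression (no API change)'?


Current: 5.23.17
Change category: 'fix for a performance regression (no API change)' → patch bump
SemVer rule: patch bump → increment PATCH (MAJOR and MINOR unchanged)
New: 5.23.18

5.23.18


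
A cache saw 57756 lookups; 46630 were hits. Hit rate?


Formula: hit rate = hits / (hits + misses) * 100
hit rate = 46630 / (46630 + 11126) * 100
hit rate = 46630 / 57756 * 100
hit rate = 80.74%

80.74%


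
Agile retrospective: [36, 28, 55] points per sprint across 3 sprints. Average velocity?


Formula: Avg velocity = Total points / Number of sprints
Points: [36, 28, 55]
Sum = 36 + 28 + 55 = 119
Avg velocity = 119 / 3 = 39.67 points/sprint

39.67 points/sprint


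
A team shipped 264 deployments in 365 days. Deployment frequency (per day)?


Formula: deployments per day = releases / days
= 264 / 365
= 0.723 deploys/day
(equivalently, 5.06 deploys/week)

0.723 deploys/day


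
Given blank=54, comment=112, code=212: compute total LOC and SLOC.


Total LOC = blank + comment + code
Total LOC = 54 + 112 + 212 = 378
SLOC (source only) = code = 212

Total LOC: 378, SLOC: 212


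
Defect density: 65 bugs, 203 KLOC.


Defect density = defects / KLOC
Defect density = 65 / 203
Defect density = 0.32 defects/KLOC

0.32 defects/KLOC


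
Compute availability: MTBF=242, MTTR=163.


Availability = MTBF / (MTBF + MTTR)
Availability = 242 / (242 + 163)
Availability = 242 / 405
Availability = 59.7531%

59.7531%


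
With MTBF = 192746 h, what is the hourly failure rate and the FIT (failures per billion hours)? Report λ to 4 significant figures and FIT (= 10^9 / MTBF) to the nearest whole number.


Formula: λ = 1 / MTBF; FIT = λ × 1e9 = 1e9 / MTBF
λ = 1 / 192746 ≈ 5.188e-06 failures/hour
FIT = 1e9 / 192746 ≈ 5188 failures per 1e9 hours (nearest whole number)

λ = 5.188e-06 /h, FIT = 5188


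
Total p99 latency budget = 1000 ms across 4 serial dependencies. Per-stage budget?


Formula: per_stage = total_budget / stages
per_stage = 1000 / 4
per_stage = 250.0 ms

250.0 ms


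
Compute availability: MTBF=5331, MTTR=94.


Availability = MTBF / (MTBF + MTTR)
Availability = 5331 / (5331 + 94)
Availability = 5331 / 5425
Availability = 98.2673%

98.2673%


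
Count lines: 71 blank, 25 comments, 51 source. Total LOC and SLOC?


Total LOC = blank + comment + code
Total LOC = 71 + 25 + 51 = 147
SLOC (source only) = code = 51

Total LOC: 147, SLOC: 51


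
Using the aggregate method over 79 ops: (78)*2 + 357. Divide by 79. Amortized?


Formula: Amortized cost = Total cost / Operations
Total cost = (78 * 2) + (1 * 357)
Total cost = 156 + 357 = 513
Amortized = 513 / 79 = 6.4937

6.4937


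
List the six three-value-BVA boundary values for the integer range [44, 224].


Range: [44, 224]
Boundaries: just below min, min, min+1, max-1, max, just above max
Values: [43, 44, 45, 223, 224, 225]

[43, 44, 45, 223, 224, 225]


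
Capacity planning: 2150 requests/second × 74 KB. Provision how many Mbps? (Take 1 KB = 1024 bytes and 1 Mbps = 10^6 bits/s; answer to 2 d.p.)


Formula: Mbps = payload_bytes * RPS * 8 / 1e6
Payload per request = 74 KB = 74 * 1024 = 75776 bytes
Total bytes/sec = 75776 * 2150 = 162918400
Total bits/sec = 162918400 * 8 = 1303347200
Mbps = 1303347200 / 1e6 = 1303.35

1303.35 Mbps


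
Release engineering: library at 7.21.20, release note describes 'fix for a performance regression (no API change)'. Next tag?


Current: 7.21.20
Change category: 'fix for a performance regression (no API change)' → patch bump
SemVer rule: patch bump → increment PATCH (MAJOR and MINOR unchanged)
New: 7.21.21

7.21.21


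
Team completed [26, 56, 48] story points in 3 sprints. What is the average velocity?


Formula: Avg velocity = Total points / Number of sprints
Points: [26, 56, 48]
Sum = 26 + 56 + 48 = 130
Avg velocity = 130 / 3 = 43.33 points/sprint

43.33 points/sprint


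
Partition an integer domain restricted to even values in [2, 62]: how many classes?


Constraint: even integers in [2, 62]
Class 1: x < 2 — out-of-range invalid
Class 2: x in [2,62] but odd — wrong type invalid
Class 3: x in [2,62] and even — valid
Class 4: x > 62 — out-of-range invalid
Total equivalence classes: 4

4 equivalence classes


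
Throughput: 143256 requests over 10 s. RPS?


Formula: throughput = requests / seconds
throughput = 143256 / 10
throughput = 14325.6 requests/second

14325.6 requests/second


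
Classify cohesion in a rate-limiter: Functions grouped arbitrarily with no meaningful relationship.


Reasoning: Worst: random grouping
Type: Coincidental cohesion

Coincidental cohesion


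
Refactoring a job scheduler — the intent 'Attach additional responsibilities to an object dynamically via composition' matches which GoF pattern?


This matches the Decorator pattern

Decorator


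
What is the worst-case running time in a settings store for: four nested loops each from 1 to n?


Reasoning: four levels of nesting
Complexity: O(n^4)

O(n^4)


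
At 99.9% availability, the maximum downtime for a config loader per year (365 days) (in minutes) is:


Formula: allowed downtime = period * (100 - SLA) / 100
Period (year (365 days)) = 525600 minutes
Unavailability fraction = (100 - 99.9) / 100
Allowed downtime = 525600 * (100 - 99.9) / 100
Allowed downtime = 525.6 minutes

525.6 minutes


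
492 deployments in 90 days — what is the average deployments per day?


Formula: deployments per day = releases / days
= 492 / 90
= 5.467 deploys/day
(equivalently, 38.27 deploys/week)

5.467 deploys/day


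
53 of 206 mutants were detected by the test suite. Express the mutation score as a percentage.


Mutation score = killed / total * 100
Mutation score = 53 / 206 * 100
Mutation score = 25.73%

25.73%


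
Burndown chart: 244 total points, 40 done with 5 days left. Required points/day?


Formula: Required rate = Remaining points / Days left
Remaining = 244 - 40 = 204 points
Required rate = 204 / 5 = 40.8 points/day

40.8 points/day


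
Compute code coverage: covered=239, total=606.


Coverage = covered / total * 100
Coverage = 239 / 606 * 100
Coverage = 39.44%

39.44%


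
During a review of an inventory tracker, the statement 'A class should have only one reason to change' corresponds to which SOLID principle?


This describes the Single Responsibility Principle (SRP)

Single Responsibility Principle (SRP)


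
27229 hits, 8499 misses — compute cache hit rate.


Formula: hit rate = hits / (hits + misses) * 100
hit rate = 27229 / (27229 + 8499) * 100
hit rate = 27229 / 35728 * 100
hit rate = 76.21%

76.21%


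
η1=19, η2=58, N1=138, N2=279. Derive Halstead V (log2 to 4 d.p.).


Formula: V = N * log2(η), where N = N1 + N2 and η = η1 + η2
η = 19 + 58 = 77
N = 138 + 279 = 417
log2(77) ≈ 6.2668
V = 417 * 6.2668 = 2613.26

2613.26


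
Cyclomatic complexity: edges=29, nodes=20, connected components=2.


Formula: V(G) = E - N + 2P
V(G) = 29 - 20 + 2*2
V(G) = 9 + 4
V(G) = 13

13


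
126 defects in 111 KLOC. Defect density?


Defect density = defects / KLOC
Defect density = 126 / 111
Defect density = 1.135 defects/KLOC

1.135 defects/KLOC


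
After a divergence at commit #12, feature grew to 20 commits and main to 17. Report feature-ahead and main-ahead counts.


Common ancestor: commit #12
feature commits after divergence: 20 - 12 = 8
main commits after divergence: 17 - 12 = 5
feature is 8 commits ahead of main
main is 5 commits ahead of feature

feature ahead: 8, main ahead: 5


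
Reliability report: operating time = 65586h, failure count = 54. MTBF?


Formula: MTBF = Total operating time / Number of failures
MTBF = 65586 / 54
MTBF = 1214.56 hours

1214.56 hours


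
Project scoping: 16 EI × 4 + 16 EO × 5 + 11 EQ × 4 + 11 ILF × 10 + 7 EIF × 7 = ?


UFP = EI*4 + EO*5 + EQ*4 + ILF*10 + EIF*7
UFP = 16*4 + 16*5 + 11*4 + 11*10 + 7*7
UFP = 64 + 80 + 44 + 110 + 49
UFP = 347

347


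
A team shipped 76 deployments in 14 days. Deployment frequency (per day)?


Formula: deployments per day = releases / days
= 76 / 14
= 5.429 deploys/day
(equivalently, 38.0 deploys/week)

5.429 deploys/day


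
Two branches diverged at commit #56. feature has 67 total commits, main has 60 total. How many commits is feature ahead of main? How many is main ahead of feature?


Common ancestor: commit #56
feature commits after divergence: 67 - 56 = 11
main commits after divergence: 60 - 56 = 4
feature is 11 commits ahead of main
main is 4 commits ahead of feature

feature ahead: 11, main ahead: 4


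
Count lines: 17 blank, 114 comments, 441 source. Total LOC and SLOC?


Total LOC = blank + comment + code
Total LOC = 17 + 114 + 441 = 572
SLOC (source only) = code = 441

Total LOC: 572, SLOC: 441


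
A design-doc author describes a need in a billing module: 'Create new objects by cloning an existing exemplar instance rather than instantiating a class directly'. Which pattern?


This matches the Prototype pattern

Prototype


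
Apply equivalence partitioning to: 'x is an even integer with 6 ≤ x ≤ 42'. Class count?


Constraint: even integers in [6, 42]
Class 1: x < 6 — out-of-range invalid
Class 2: x in [6,42] but odd — wrong type invalid
Class 3: x in [6,42] and even — valid
Class 4: x > 42 — out-of-range invalid
Total equivalence classes: 4

4 equivalence classes


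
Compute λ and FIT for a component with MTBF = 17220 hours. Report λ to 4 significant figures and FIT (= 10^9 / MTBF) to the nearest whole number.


Formula: λ = 1 / MTBF; FIT = λ × 1e9 = 1e9 / MTBF
λ = 1 / 17220 ≈ 5.807e-05 failures/hour
FIT = 1e9 / 17220 ≈ 58072 failures per 1e9 hours (nearest whole number)

λ = 5.807e-05 /h, FIT = 58072


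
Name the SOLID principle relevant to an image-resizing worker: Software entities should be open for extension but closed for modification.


This describes the Open/Closed Principle (OCP)

Open/Closed Principle (OCP)


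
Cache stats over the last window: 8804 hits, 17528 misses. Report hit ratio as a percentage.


Formula: hit rate = hits / (hits + misses) * 100
hit rate = 8804 / (8804 + 17528) * 100
hit rate = 8804 / 26332 * 100
hit rate = 33.43%

33.43%


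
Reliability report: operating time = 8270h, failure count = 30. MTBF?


Formula: MTBF = Total operating time / Number of failures
MTBF = 8270 / 30
MTBF = 275.67 hours

275.67 hours


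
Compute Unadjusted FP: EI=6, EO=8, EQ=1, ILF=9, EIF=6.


UFP = EI*4 + EO*5 + EQ*4 + ILF*10 + EIF*7
UFP = 6*4 + 8*5 + 1*4 + 9*10 + 6*7
UFP = 24 + 40 + 4 + 90 + 42
UFP = 200

200


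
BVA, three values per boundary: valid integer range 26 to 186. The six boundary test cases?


Range: [26, 186]
Boundaries: just below min, min, min+1, max-1, max, just above max
Values: [25, 26, 27, 185, 186, 187]

[25, 26, 27, 185, 186, 187]


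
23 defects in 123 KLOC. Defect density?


Defect density = defects / KLOC
Defect density = 23 / 123
Defect density = 0.187 defects/KLOC

0.187 defects/KLOC


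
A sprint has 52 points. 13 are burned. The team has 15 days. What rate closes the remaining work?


Formula: Required rate = Remaining points / Days left
Remaining = 52 - 13 = 39 points
Required rate = 39 / 15 = 2.6 points/day

2.6 points/day


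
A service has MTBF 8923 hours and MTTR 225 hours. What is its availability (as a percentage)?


Availability = MTBF / (MTBF + MTTR)
Availability = 8923 / (8923 + 225)
Availability = 8923 / 9148
Availability = 97.5404%

97.5404%


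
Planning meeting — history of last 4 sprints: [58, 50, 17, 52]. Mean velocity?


Formula: Avg velocity = Total points / Number of sprints
Points: [58, 50, 17, 52]
Sum = 58 + 50 + 17 + 52 = 177
Avg velocity = 177 / 4 = 44.25 points/sprint

44.25 points/sprint


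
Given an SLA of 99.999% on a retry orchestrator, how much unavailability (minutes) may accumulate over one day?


Formula: allowed downtime = period * (100 - SLA) / 100
Period (day) = 1440 minutes
Unavailability fraction = (100 - 99.999) / 100
Allowed downtime = 1440 * (100 - 99.999) / 100
Allowed downtime = 0.0144 minutes

0.0144 minutes


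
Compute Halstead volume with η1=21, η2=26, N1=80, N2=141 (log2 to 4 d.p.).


Formula: V = N * log2(η), where N = N1 + N2 and η = η1 + η2
η = 21 + 26 = 47
N = 80 + 141 = 221
log2(47) ≈ 5.5546
V = 221 * 5.5546 = 1227.57

1227.57


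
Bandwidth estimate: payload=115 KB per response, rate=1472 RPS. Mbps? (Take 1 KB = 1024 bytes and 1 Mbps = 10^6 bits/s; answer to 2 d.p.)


Formula: Mbps = payload_bytes * RPS * 8 / 1e6
Payload per request = 115 KB = 115 * 1024 = 117760 bytes
Total bytes/sec = 117760 * 1472 = 173342720
Total bits/sec = 173342720 * 8 = 1386741760
Mbps = 1386741760 / 1e6 = 1386.74

1386.74 Mbps


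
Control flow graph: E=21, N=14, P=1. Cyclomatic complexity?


Formula: V(G) = E - N + 2P
V(G) = 21 - 14 + 2*1
V(G) = 7 + 2
V(G) = 9

9


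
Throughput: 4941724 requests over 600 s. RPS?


Formula: throughput = requests / seconds
throughput = 4941724 / 600
throughput = 8236.21 requests/second

8236.21 requests/second


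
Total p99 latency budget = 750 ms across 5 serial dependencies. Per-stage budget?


Formula: per_stage = total_budget / stages
per_stage = 750 / 5
per_stage = 150.0 ms

150.0 ms


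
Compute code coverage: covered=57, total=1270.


Coverage = covered / total * 100
Coverage = 57 / 1270 * 100
Coverage = 4.49%

4.49%


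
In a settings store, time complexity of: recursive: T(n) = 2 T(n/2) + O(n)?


Reasoning: master theorem case 2 (merge-sort recurrence)
Complexity: O(n log n)

O(n log n)


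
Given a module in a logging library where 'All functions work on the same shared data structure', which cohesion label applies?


Reasoning: Functions share data
Type: Communicational cohesion

Communicational cohesion


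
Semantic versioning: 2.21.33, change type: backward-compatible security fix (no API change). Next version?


Current: 2.21.33
Change category: 'backward-compatible security fix (no API change)' → patch bump
SemVer rule: patch bump → increment PATCH (MAJOR and MINOR unchanged)
New: 2.21.34

2.21.34


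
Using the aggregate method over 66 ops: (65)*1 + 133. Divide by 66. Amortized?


Formula: Amortized cost = Total cost / Operations
Total cost = (65 * 1) + (1 * 133)
Total cost = 65 + 133 = 198
Amortized = 198 / 66 = 3.0

3.0


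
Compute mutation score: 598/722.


Mutation score = killed / total * 100
Mutation score = 598 / 722 * 100
Mutation score = 82.83%

82.83%


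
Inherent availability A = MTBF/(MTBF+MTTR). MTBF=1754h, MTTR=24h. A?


Availability = MTBF / (MTBF + MTTR)
Availability = 1754 / (1754 + 24)
Availability = 1754 / 1778
Availability = 98.6502%

98.6502%


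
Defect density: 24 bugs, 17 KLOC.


Defect density = defects / KLOC
Defect density = 24 / 17
Defect density = 1.412 defects/KLOC

1.412 defects/KLOC


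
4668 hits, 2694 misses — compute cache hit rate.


Formula: hit rate = hits / (hits + misses) * 100
hit rate = 4668 / (4668 + 2694) * 100
hit rate = 4668 / 7362 * 100
hit rate = 63.41%

63.41%


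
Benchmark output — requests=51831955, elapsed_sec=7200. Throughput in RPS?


Formula: throughput = requests / seconds
throughput = 51831955 / 7200
throughput = 7198.88 requests/second

7198.88 requests/second


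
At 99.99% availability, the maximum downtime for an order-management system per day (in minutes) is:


Formula: allowed downtime = period * (100 - SLA) / 100
Period (day) = 1440 minutes
Unavailability fraction = (100 - 99.99) / 100
Allowed downtime = 1440 * (100 - 99.99) / 100
Allowed downtime = 0.144 minutes

0.144 minutes


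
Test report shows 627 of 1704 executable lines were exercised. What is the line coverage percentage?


Coverage = covered / total * 100
Coverage = 627 / 1704 * 100
Coverage = 36.8%

36.8%


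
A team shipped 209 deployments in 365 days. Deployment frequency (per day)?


Formula: deployments per day = releases / days
= 209 / 365
= 0.573 deploys/day
(equivalently, 4.01 deploys/week)

0.573 deploys/day


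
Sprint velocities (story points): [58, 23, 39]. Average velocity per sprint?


Formula: Avg velocity = Total points / Number of sprints
Points: [58, 23, 39]
Sum = 58 + 23 + 39 = 120
Avg velocity = 120 / 3 = 40.0 points/sprint

40.0 points/sprint


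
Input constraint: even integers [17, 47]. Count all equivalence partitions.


Constraint: even integers in [17, 47]
Class 1: x < 17 — out-of-range invalid
Class 2: x in [17,47] but odd — wrong type invalid
Class 3: x in [17,47] and even — valid
Class 4: x > 47 — out-of-range invalid
Total equivalence classes: 4

4 equivalence classes


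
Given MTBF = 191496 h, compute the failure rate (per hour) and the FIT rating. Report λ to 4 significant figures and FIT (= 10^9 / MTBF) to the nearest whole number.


Formula: λ = 1 / MTBF; FIT = λ × 1e9 = 1e9 / MTBF
λ = 1 / 191496 ≈ 5.222e-06 failures/hour
FIT = 1e9 / 191496 ≈ 5222 failures per 1e9 hours (nearest whole number)

λ = 5.222e-06 /h, FIT = 5222


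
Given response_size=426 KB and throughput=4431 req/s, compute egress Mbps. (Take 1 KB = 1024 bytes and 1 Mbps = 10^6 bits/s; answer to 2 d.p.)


Formula: Mbps = payload_bytes * RPS * 8 / 1e6
Payload per request = 426 KB = 426 * 1024 = 436224 bytes
Total bytes/sec = 436224 * 4431 = 1932908544
Total bits/sec = 1932908544 * 8 = 15463268352
Mbps = 15463268352 / 1e6 = 15463.27

15463.27 Mbps


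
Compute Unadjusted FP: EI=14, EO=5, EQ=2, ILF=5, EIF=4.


UFP = EI*4 + EO*5 + EQ*4 + ILF*10 + EIF*7
UFP = 14*4 + 5*5 + 2*4 + 5*10 + 4*7
UFP = 56 + 25 + 8 + 50 + 28
UFP = 167

167


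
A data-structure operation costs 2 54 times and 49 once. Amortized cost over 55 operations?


Formula: Amortized cost = Total cost / Operations
Total cost = (54 * 2) + (1 * 49)
Total cost = 108 + 49 = 157
Amortized = 157 / 55 = 2.8545

2.8545


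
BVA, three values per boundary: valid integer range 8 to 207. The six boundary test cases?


Range: [8, 207]
Boundaries: just below min, min, min+1, max-1, max, just above max
Values: [7, 8, 9, 206, 207, 208]

[7, 8, 9, 206, 207, 208]


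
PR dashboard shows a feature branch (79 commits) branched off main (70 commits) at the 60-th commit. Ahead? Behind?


Common ancestor: commit #60
feature commits after divergence: 79 - 60 = 19
main commits after divergence: 70 - 60 = 10
feature is 19 commits ahead of main
main is 10 commits ahead of feature

feature ahead: 19, main ahead: 10


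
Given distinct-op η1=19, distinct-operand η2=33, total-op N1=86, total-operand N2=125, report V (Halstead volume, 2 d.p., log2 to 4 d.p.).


Formula: V = N * log2(η), where N = N1 + N2 and η = η1 + η2
η = 19 + 33 = 52
N = 86 + 125 = 211
log2(52) ≈ 5.7004
V = 211 * 5.7004 = 1202.78

1202.78


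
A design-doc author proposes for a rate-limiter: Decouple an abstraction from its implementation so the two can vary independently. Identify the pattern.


This matches the Bridge pattern

Bridge


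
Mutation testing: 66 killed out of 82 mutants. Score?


Mutation score = killed / total * 100
Mutation score = 66 / 82 * 100
Mutation score = 80.49%

80.49%


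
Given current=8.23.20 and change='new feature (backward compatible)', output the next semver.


Current: 8.23.20
Change category: 'new feature (backward compatible)' → minor bump
SemVer rule: minor bump → increment MINOR, reset PATCH to 0 (MAJOR unchanged)
New: 8.24.0

8.24.0


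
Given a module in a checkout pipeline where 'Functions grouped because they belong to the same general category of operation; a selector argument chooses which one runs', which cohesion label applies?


Reasoning: Grouped by category of activity, not by data or sequence
Type: Logical cohesion

Logical cohesion


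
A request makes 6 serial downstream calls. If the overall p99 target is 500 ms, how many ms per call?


Formula: per_stage = total_budget / stages
per_stage = 500 / 6
per_stage = 83.33 ms

83.33 ms


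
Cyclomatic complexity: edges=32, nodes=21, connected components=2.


Formula: V(G) = E - N + 2P
V(G) = 32 - 21 + 2*2
V(G) = 11 + 4
V(G) = 15

15


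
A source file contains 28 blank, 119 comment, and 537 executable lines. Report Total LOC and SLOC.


Total LOC = blank + comment + code
Total LOC = 28 + 119 + 537 = 684
SLOC (source only) = code = 537

Total LOC: 684, SLOC: 537


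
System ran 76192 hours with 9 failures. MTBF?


Formula: MTBF = Total operating time / Number of failures
MTBF = 76192 / 9
MTBF = 8465.78 hours

8465.78 hours


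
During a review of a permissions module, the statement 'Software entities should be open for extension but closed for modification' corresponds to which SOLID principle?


This describes the Open/Closed Principle (OCP)

Open/Closed Principle (OCP)


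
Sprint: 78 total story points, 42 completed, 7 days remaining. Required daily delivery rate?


Formula: Required rate = Remaining points / Days left
Remaining = 78 - 42 = 36 points
Required rate = 36 / 7 = 5.14 points/day

5.14 points/day


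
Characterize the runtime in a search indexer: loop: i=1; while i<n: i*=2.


Reasoning: i doubles each step so iterations are log2(n)
Complexity: O(log n)

O(log n)


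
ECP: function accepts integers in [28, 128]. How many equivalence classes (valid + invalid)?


Valid range: [28, 128]
Class 1: x < 28 — invalid
Class 2: 28 ≤ x ≤ 128 — valid
Class 3: x > 128 — invalid
Total equivalence classes: 3

3 equivalence classes


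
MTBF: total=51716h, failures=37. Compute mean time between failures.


Formula: MTBF = Total operating time / Number of failures
MTBF = 51716 / 37
MTBF = 1397.73 hours

1397.73 hours


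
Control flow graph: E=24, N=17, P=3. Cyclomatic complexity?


Formula: V(G) = E - N + 2P
V(G) = 24 - 17 + 2*3
V(G) = 7 + 6
V(G) = 13

13


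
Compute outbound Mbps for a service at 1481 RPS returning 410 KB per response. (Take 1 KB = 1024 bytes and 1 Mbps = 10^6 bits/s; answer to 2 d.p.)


Formula: Mbps = payload_bytes * RPS * 8 / 1e6
Payload per request = 410 KB = 410 * 1024 = 419840 bytes
Total bytes/sec = 419840 * 1481 = 621783040
Total bits/sec = 621783040 * 8 = 4974264320
Mbps = 4974264320 / 1e6 = 4974.26

4974.26 Mbps


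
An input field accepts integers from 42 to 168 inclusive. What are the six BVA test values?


Range: [42, 168]
Boundaries: just below min, min, min+1, max-1, max, just above max
Values: [41, 42, 43, 167, 168, 169]

[41, 42, 43, 167, 168, 169]


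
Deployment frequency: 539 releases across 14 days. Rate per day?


Formula: deployments per day = releases / days
= 539 / 14
= 38.5 deploys/day
(equivalently, 269.5 deploys/week)

38.5 deploys/day


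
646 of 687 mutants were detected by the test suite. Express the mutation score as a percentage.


Mutation score = killed / total * 100
Mutation score = 646 / 687 * 100
Mutation score = 94.03%

94.03%


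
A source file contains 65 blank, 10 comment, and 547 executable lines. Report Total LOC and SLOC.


Total LOC = blank + comment + code
Total LOC = 65 + 10 + 547 = 622
SLOC (source only) = code = 547

Total LOC: 622, SLOC: 547


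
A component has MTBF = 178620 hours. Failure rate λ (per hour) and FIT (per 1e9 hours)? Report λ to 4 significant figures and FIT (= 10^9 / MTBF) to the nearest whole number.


Formula: λ = 1 / MTBF; FIT = λ × 1e9 = 1e9 / MTBF
λ = 1 / 178620 ≈ 5.598e-06 failures/hour
FIT = 1e9 / 178620 ≈ 5598 failures per 1e9 hours (nearest whole number)

λ = 5.598e-06 /h, FIT = 5598


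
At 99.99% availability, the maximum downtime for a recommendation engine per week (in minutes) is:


Formula: allowed downtime = period * (100 - SLA) / 100
Period (week) = 10080 minutes
Unavailability fraction = (100 - 99.99) / 100
Allowed downtime = 10080 * (100 - 99.99) / 100
Allowed downtime = 1.008 minutes

1.008 minutes


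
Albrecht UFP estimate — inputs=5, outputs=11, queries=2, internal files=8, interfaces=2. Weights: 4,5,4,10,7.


UFP = EI*4 + EO*5 + EQ*4 + ILF*10 + EIF*7
UFP = 5*4 + 11*5 + 2*4 + 8*10 + 2*7
UFP = 20 + 55 + 8 + 80 + 14
UFP = 177

177


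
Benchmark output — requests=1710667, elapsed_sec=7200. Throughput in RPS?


Formula: throughput = requests / seconds
throughput = 1710667 / 7200
throughput = 237.59 requests/second

237.59 requests/second


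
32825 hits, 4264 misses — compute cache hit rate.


Formula: hit rate = hits / (hits + misses) * 100
hit rate = 32825 / (32825 + 4264) * 100
hit rate = 32825 / 37089 * 100
hit rate = 88.5%

88.5%


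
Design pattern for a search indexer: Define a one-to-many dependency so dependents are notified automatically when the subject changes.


This matches the Observer pattern

Observer


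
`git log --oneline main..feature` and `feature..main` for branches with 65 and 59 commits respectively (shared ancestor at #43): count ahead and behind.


Common ancestor: commit #43
feature commits after divergence: 65 - 43 = 22
main commits after divergence: 59 - 43 = 16
feature is 22 commits ahead of main
main is 16 commits ahead of feature

feature ahead: 22, main ahead: 16


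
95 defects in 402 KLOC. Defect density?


Defect density = defects / KLOC
Defect density = 95 / 402
Defect density = 0.236 defects/KLOC

0.236 defects/KLOC


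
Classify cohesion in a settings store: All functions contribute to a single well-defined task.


Reasoning: Best: single purpose
Type: Functional cohesion

Functional cohesion


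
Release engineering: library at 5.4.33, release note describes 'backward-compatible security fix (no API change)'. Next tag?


Current: 5.4.33
Change category: 'backward-compatible security fix (no API change)' → patch bump
SemVer rule: patch bump → increment PATCH (MAJOR and MINOR unchanged)
New: 5.4.34

5.4.34


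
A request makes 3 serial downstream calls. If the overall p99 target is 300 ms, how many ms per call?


Formula: per_stage = total_budget / stages
per_stage = 300 / 3
per_stage = 100.0 ms

100.0 ms


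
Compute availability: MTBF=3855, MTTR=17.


Availability = MTBF / (MTBF + MTTR)
Availability = 3855 / (3855 + 17)
Availability = 3855 / 3872
Availability = 99.561%

99.561%


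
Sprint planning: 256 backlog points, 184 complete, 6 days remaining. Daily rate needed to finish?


Formula: Required rate = Remaining points / Days left
Remaining = 256 - 184 = 72 points
Required rate = 72 / 6 = 12.0 points/day

12.0 points/day


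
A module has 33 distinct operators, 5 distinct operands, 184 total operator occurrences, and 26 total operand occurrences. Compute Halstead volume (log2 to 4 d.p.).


Formula: V = N * log2(η), where N = N1 + N2 and η = η1 + η2
η = 33 + 5 = 38
N = 184 + 26 = 210
log2(38) ≈ 5.2479
V = 210 * 5.2479 = 1102.06

1102.06


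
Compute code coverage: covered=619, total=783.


Coverage = covered / total * 100
Coverage = 619 / 783 * 100
Coverage = 79.05%

79.05%


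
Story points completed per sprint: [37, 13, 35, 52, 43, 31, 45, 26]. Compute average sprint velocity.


Formula: Avg velocity = Total points / Number of sprints
Points: [37, 13, 35, 52, 43, 31, 45, 26]
Sum = 37 + 13 + 35 + 52 + 43 + 31 + 45 + 26 = 282
Avg velocity = 282 / 8 = 35.25 points/sprint

35.25 points/sprint


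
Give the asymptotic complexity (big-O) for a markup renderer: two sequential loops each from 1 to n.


Reasoning: sequential dominates: O(n) + O(n) = O(n)
Complexity: O(n)

O(n)


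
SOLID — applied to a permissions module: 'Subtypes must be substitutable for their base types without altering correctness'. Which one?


This describes the Liskov Substitution Principle (LSP)

Liskov Substitution Principle (LSP)


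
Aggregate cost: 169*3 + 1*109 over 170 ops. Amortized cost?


Formula: Amortized cost = Total cost / Operations
Total cost = (169 * 3) + (1 * 109)
Total cost = 507 + 109 = 616
Amortized = 616 / 170 = 3.6235

3.6235


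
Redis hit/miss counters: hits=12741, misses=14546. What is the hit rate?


Formula: hit rate = hits / (hits + misses) * 100
hit rate = 12741 / (12741 + 14546) * 100
hit rate = 12741 / 27287 * 100
hit rate = 46.69%

46.69%


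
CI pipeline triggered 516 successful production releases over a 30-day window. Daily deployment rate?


Formula: deployments per day = releases / days
= 516 / 30
= 17.2 deploys/day
(equivalently, 120.4 deploys/week)

17.2 deploys/day


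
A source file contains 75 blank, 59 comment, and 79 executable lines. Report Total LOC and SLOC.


Total LOC = blank + comment + code
Total LOC = 75 + 59 + 79 = 213
SLOC (source only) = code = 79

Total LOC: 213, SLOC: 79


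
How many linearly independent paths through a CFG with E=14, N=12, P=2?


Formula: V(G) = E - N + 2P
V(G) = 14 - 12 + 2*2
V(G) = 2 + 4
V(G) = 6

6


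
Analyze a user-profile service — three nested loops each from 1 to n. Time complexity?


Reasoning: three levels of nesting over n
Complexity: O(n^3)

O(n^3)


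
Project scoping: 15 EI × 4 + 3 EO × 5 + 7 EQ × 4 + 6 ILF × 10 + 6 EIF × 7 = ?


UFP = EI*4 + EO*5 + EQ*4 + ILF*10 + EIF*7
UFP = 15*4 + 3*5 + 7*4 + 6*10 + 6*7
UFP = 60 + 15 + 28 + 60 + 42
UFP = 205

205


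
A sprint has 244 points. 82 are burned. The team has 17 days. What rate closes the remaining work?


Formula: Required rate = Remaining points / Days left
Remaining = 244 - 82 = 162 points
Required rate = 162 / 17 = 9.53 points/day

9.53 points/day


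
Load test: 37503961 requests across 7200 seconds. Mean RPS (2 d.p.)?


Formula: throughput = requests / seconds
throughput = 37503961 / 7200
throughput = 5208.88 requests/second

5208.88 requests/second


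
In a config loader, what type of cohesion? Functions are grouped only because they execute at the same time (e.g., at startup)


Reasoning: Related by timing only
Type: Temporal cohesion

Temporal cohesion


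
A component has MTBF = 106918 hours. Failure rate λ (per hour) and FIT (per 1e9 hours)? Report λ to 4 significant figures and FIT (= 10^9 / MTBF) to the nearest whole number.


Formula: λ = 1 / MTBF; FIT = λ × 1e9 = 1e9 / MTBF
λ = 1 / 106918 ≈ 9.353e-06 failures/hour
FIT = 1e9 / 106918 ≈ 9353 failures per 1e9 hours (nearest whole number)

λ = 9.353e-06 /h, FIT = 9353


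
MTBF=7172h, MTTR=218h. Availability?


Availability = MTBF / (MTBF + MTTR)
Availability = 7172 / (7172 + 218)
Availability = 7172 / 7390
Availability = 97.0501%

97.0501%


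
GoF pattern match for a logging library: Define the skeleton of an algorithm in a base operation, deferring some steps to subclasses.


This matches the Template Method pattern

Template Method


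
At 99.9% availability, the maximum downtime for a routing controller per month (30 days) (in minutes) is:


Formula: allowed downtime = period * (100 - SLA) / 100
Period (month (30 days)) = 43200 minutes
Unavailability fraction = (100 - 99.9) / 100
Allowed downtime = 43200 * (100 - 99.9) / 100
Allowed downtime = 43.2 minutes

43.2 minutes


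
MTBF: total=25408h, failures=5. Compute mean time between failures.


Formula: MTBF = Total operating time / Number of failures
MTBF = 25408 / 5
MTBF = 5081.6 hours

5081.6 hours


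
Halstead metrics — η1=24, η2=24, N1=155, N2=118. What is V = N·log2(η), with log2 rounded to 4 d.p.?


Formula: V = N * log2(η), where N = N1 + N2 and η = η1 + η2
η = 24 + 24 = 48
N = 155 + 118 = 273
log2(48) ≈ 5.5850
V = 273 * 5.5850 = 1524.71

1524.71


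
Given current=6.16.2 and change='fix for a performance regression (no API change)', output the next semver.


Current: 6.16.2
Change category: 'fix for a performance regression (no API change)' → patch bump
SemVer rule: patch bump → increment PATCH (MAJOR and MINOR unchanged)
New: 6.16.3

6.16.3


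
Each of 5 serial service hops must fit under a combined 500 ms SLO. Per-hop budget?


Formula: per_stage = total_budget / stages
per_stage = 500 / 5
per_stage = 100.0 ms

100.0 ms


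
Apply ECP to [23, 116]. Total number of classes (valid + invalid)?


Valid range: [23, 116]
Class 1: x < 23 — invalid
Class 2: 23 ≤ x ≤ 116 — valid
Class 3: x > 116 — invalid
Total equivalence classes: 3

3 equivalence classes


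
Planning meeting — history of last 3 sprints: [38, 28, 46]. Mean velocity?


Formula: Avg velocity = Total points / Number of sprints
Points: [38, 28, 46]
Sum = 38 + 28 + 46 = 112
Avg velocity = 112 / 3 = 37.33 points/sprint

37.33 points/sprint


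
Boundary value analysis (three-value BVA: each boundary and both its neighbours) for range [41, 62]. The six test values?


Range: [41, 62]
Boundaries: just below min, min, min+1, max-1, max, just above max
Values: [40, 41, 42, 61, 62, 63]

[40, 41, 42, 61, 62, 63]


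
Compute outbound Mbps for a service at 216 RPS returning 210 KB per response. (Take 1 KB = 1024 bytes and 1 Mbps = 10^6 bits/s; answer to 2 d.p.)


Formula: Mbps = payload_bytes * RPS * 8 / 1e6
Payload per request = 210 KB = 210 * 1024 = 215040 bytes
Total bytes/sec = 215040 * 216 = 46448640
Total bits/sec = 46448640 * 8 = 371589120
Mbps = 371589120 / 1e6 = 371.59

371.59 Mbps


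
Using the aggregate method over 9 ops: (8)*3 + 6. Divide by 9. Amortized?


Formula: Amortized cost = Total cost / Operations
Total cost = (8 * 3) + (1 * 6)
Total cost = 24 + 6 = 30
Amortized = 30 / 9 = 3.3333

3.3333


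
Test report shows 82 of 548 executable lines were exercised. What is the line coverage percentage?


Coverage = covered / total * 100
Coverage = 82 / 548 * 100
Coverage = 14.96%

14.96%


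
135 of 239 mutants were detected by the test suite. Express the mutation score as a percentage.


Mutation score = killed / total * 100
Mutation score = 135 / 239 * 100
Mutation score = 56.49%

56.49%


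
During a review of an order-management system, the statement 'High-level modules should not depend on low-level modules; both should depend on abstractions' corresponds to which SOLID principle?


This describes the Dependency Inversion Principle (DIP)

Dependency Inversion Principle (DIP)


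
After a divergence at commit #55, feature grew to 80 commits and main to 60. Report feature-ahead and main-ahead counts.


Common ancestor: commit #55
feature commits after divergence: 80 - 55 = 25
main commits after divergence: 60 - 55 = 5
feature is 25 commits ahead of main
main is 5 commits ahead of feature

feature ahead: 25, main ahead: 5


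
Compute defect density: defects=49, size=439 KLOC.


Defect density = defects / KLOC
Defect density = 49 / 439
Defect density = 0.112 defects/KLOC

0.112 defects/KLOC


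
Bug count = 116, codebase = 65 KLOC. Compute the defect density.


Defect density = defects / KLOC
Defect density = 116 / 65
Defect density = 1.785 defects/KLOC

1.785 defects/KLOC


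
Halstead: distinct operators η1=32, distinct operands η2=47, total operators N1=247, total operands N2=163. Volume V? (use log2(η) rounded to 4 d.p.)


Formula: V = N * log2(η), where N = N1 + N2 and η = η1 + η2
η = 32 + 47 = 79
N = 247 + 163 = 410
log2(79) ≈ 6.3038
V = 410 * 6.3038 = 2584.56

2584.56


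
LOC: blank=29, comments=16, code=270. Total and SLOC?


Total LOC = blank + comment + code
Total LOC = 29 + 16 + 270 = 315
SLOC (source only) = code = 270

Total LOC: 315, SLOC: 270


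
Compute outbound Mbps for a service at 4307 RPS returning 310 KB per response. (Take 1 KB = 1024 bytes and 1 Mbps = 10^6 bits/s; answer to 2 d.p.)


Formula: Mbps = payload_bytes * RPS * 8 / 1e6
Payload per request = 310 KB = 310 * 1024 = 317440 bytes
Total bytes/sec = 317440 * 4307 = 1367214080
Total bits/sec = 1367214080 * 8 = 10937712640
Mbps = 10937712640 / 1e6 = 10937.71

10937.71 Mbps


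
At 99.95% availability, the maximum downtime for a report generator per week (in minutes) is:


Formula: allowed downtime = period * (100 - SLA) / 100
Period (week) = 10080 minutes
Unavailability fraction = (100 - 99.95) / 100
Allowed downtime = 10080 * (100 - 99.95) / 100
Allowed downtime = 5.04 minutes

5.04 minutes


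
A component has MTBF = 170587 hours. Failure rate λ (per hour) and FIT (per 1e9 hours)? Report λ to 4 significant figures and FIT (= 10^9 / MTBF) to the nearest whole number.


Formula: λ = 1 / MTBF; FIT = λ × 1e9 = 1e9 / MTBF
λ = 1 / 170587 ≈ 5.862e-06 failures/hour
FIT = 1e9 / 170587 ≈ 5862 failures per 1e9 hours (nearest whole number)

λ = 5.862e-06 /h, FIT = 5862


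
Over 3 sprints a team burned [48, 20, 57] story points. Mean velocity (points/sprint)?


Formula: Avg velocity = Total points / Number of sprints
Points: [48, 20, 57]
Sum = 48 + 20 + 57 = 125
Avg velocity = 125 / 3 = 41.67 points/sprint

41.67 points/sprint


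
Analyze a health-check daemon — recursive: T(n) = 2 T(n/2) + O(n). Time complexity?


Reasoning: master theorem case 2 (merge-sort recurrence)
Complexity: O(n log n)

O(n log n)


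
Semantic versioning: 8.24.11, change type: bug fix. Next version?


Current: 8.24.11
Change category: 'bug fix' → patch bump
SemVer rule: patch bump → increment PATCH (MAJOR and MINOR unchanged)
New: 8.24.12

8.24.12


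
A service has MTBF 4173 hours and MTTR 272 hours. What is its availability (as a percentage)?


Availability = MTBF / (MTBF + MTTR)
Availability = 4173 / (4173 + 272)
Availability = 4173 / 4445
Availability = 93.8808%

93.8808%


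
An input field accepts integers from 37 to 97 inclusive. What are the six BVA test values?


Range: [37, 97]
Boundaries: just below min, min, min+1, max-1, max, just above max
Values: [36, 37, 38, 96, 97, 98]

[36, 37, 38, 96, 97, 98]


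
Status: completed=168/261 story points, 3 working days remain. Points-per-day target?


Formula: Required rate = Remaining points / Days left
Remaining = 261 - 168 = 93 points
Required rate = 93 / 3 = 31.0 points/day

31.0 points/day


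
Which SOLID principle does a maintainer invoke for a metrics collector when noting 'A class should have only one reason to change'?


This describes the Single Responsibility Principle (SRP)

Single Responsibility Principle (SRP)


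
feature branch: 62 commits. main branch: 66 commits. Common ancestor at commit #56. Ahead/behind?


Common ancestor: commit #56
feature commits after divergence: 62 - 56 = 6
main commits after divergence: 66 - 56 = 10
feature is 6 commits ahead of main
main is 10 commits ahead of feature

feature ahead: 6, main ahead: 10


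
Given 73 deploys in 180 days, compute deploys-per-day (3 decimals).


Formula: deployments per day = releases / days
= 73 / 180
= 0.406 deploys/day
(equivalently, 2.84 deploys/week)

0.406 deploys/day


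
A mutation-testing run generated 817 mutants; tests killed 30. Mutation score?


Mutation score = killed / total * 100
Mutation score = 30 / 817 * 100
Mutation score = 3.67%

3.67%


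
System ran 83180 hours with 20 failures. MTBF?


Formula: MTBF = Total operating time / Number of failures
MTBF = 83180 / 20
MTBF = 4159.0 hours

4159.0 hours


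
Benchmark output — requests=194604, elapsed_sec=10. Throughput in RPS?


Formula: throughput = requests / seconds
throughput = 194604 / 10
throughput = 19460.4 requests/second

19460.4 requests/second
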